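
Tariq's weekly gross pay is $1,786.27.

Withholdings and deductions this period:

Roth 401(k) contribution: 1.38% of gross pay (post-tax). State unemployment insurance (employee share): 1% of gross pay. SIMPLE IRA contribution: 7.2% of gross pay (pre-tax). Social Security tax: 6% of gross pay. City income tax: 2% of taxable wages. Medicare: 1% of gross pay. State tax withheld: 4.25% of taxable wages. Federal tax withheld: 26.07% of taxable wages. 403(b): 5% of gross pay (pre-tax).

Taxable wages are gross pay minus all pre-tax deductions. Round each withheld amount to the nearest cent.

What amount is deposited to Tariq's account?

$893.91

SIMPLE IRA contribution: $1,786.27 × 0.072 = $128.61
403(b): $1,786.27 × 0.05 = $89.31
Pre-tax total = $128.61 + $89.31 = $217.92
Taxable wages = $1,786.27 − $217.92 = $1,568.35
State tax withheld: $1,568.35 × 0.0425 = $66.65
City income tax: $1,568.35 × 0.02 = $31.37
Federal tax withheld: $1,568.35 × 0.2607 = $408.87
State unemployment insurance (employee share): $1,786.27 × 0.01 = $17.86
Social Security tax: $1,786.27 × 0.06 = $107.18
Medicare: $1,786.27 × 0.01 = $17.86
Roth 401(k) contribution: $1,786.27 × 0.0138 = $24.65
Total deductions = $128.61 + $89.31 + $66.65 + $31.37 + $408.87 + $17.86 + $107.18 + $17.86 + $24.65 = $892.36
Net pay = $1,786.27 − $892.36 = $893.91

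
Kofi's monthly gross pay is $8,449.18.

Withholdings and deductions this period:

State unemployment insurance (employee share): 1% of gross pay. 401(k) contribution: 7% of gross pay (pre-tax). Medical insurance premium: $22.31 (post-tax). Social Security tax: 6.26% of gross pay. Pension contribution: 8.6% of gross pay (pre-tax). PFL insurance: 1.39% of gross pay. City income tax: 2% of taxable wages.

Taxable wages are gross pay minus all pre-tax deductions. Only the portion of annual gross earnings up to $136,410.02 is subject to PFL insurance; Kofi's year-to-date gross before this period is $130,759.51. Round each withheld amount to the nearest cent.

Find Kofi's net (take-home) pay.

$6,274.23

401(k) contribution: $8,449.18 × 0.07 = $591.44
Pension contribution: $8,449.18 × 0.086 = $726.63
Pre-tax total = $591.44 + $726.63 = $1,318.07
Taxable wages = $8,449.18 − $1,318.07 = $7,131.11
City income tax: $7,131.11 × 0.02 = $142.62
State unemployment insurance (employee share): $8,449.18 × 0.01 = $84.49
Social Security tax: $8,449.18 × 0.0626 = $528.92
PFL insurance: only $136,410.02 − $130,759.51 = $5,650.51 of this check is subject → $5,650.51 × 0.0139 = $78.54
Medical insurance premium: $22.31
Total deductions = $591.44 + $726.63 + $142.62 + $84.49 + $528.92 + $78.54 + $22.31 = $2,174.95
Net pay = $8,449.18 − $2,174.95 = $6,274.23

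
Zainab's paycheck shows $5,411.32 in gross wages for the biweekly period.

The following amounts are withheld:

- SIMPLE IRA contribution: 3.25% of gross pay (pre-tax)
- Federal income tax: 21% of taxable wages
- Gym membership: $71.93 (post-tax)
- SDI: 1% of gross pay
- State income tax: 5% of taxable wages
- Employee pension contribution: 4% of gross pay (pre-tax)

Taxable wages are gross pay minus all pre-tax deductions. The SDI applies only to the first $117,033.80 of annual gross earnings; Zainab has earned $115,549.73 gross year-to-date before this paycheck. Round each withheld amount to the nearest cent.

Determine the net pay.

Employee pension contribution: $5,411.32 × 0.04 = $216.45
SIMPLE IRA contribution: $5,411.32 × 0.0325 = $175.87
Pre-tax total = $216.45 + $175.87 = $392.32
Taxable wages = $5,411.32 − $392.32 = $5,019.00
Federal income tax: $5,019.00 × 0.21 = $1,053.99
State income tax: $5,019.00 × 0.05 = $250.95
SDI: only $117,033.80 − $115,549.73 = $1,484.07 of this check is subject → $1,484.07 × 0.01 = $14.84
Gym membership: $71.93
Total deductions = $216.45 + $175.87 + $1,053.99 + $250.95 + $14.84 + $71.93 = $1,784.03
Net pay = $5,411.32 − $1,784.03 = $3,627.29

$3,627.29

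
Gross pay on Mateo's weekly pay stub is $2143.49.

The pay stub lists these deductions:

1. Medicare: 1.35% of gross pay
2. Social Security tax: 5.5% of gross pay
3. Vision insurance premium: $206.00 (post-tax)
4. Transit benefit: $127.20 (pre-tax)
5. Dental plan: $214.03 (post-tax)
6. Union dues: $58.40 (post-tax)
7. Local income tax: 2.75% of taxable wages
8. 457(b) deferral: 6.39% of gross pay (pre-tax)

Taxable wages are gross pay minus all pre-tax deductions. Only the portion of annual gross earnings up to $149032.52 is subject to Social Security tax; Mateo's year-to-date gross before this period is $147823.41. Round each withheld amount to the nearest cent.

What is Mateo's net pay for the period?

Transit benefit: $127.20
457(b) deferral: $2143.49 × 0.0639 = $136.97
Pre-tax total = $127.20 + $136.97 = $264.17
Taxable wages = $2143.49 − $264.17 = $1879.32
Local income tax: $1879.32 × 0.0275 = $51.68
Social Security tax: only $149032.52 − $147823.41 = $1209.11 of this check is subject → $1209.11 × 0.055 = $66.50
Medicare: $2143.49 × 0.0135 = $28.94
Union dues: $58.40
Vision insurance premium: $206.00
Dental plan: $214.03
Total deductions = $127.20 + $136.97 + $51.68 + $66.50 + $28.94 + $58.40 + $206.00 + $214.03 = $889.72
Net pay = $2143.49 − $889.72 = $1253.77

$1253.77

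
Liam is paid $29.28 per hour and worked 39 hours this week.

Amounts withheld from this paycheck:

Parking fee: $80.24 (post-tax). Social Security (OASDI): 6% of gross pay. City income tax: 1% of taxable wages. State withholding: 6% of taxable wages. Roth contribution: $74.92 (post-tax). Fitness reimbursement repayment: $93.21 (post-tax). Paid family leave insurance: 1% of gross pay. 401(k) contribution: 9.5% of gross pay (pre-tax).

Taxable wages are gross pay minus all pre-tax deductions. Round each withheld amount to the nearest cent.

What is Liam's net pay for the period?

$632.79

Gross pay: 39 × $29.28 = $1,141.92
401(k) contribution: $1,141.92 × 0.095 = $108.48
Taxable wages = $1,141.92 − $108.48 = $1,033.44
City income tax: $1,033.44 × 0.01 = $10.33
State withholding: $1,033.44 × 0.06 = $62.01
Paid family leave insurance: $1,141.92 × 0.01 = $11.42
Social Security (OASDI): $1,141.92 × 0.06 = $68.52
Parking fee: $80.24
Roth contribution: $74.92
Fitness reimbursement repayment: $93.21
Total deductions = $108.48 + $10.33 + $62.01 + $11.42 + $68.52 + $80.24 + $74.92 + $93.21 = $509.13
Net pay = $1,141.92 − $509.13 = $632.79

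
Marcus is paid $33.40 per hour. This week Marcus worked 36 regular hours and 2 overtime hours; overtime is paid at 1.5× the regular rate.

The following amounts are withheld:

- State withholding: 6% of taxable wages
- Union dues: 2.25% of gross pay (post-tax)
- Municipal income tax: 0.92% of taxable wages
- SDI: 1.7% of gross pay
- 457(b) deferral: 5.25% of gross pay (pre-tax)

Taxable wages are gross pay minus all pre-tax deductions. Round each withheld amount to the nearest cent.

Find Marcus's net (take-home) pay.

$1,097.36

Regular pay: 36 × $33.40 = $1,202.40
Overtime pay: 2 × $33.40 × 1.5 = $100.20
Gross pay = $1,202.40 + $100.20 = $1,302.60
457(b) deferral: $1,302.60 × 0.0525 = $68.39
Taxable wages = $1,302.60 − $68.39 = $1,234.21
State withholding: $1,234.21 × 0.06 = $74.05
Municipal income tax: $1,234.21 × 0.0092 = $11.35
SDI: $1,302.60 × 0.017 = $22.14
Union dues: $1,302.60 × 0.0225 = $29.31
Total deductions = $68.39 + $74.05 + $11.35 + $22.14 + $29.31 = $205.24
Net pay = $1,302.60 − $205.24 = $1,097.36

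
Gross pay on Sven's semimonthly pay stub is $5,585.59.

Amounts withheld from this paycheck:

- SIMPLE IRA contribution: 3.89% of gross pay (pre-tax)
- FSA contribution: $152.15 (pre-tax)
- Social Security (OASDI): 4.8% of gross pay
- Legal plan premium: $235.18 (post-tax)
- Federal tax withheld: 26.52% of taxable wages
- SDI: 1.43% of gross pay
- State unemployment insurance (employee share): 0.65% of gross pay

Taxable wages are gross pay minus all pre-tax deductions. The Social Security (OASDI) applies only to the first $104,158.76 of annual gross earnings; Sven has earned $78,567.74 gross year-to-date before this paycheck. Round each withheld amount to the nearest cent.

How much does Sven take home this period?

$3,213.36

FSA contribution: $152.15
SIMPLE IRA contribution: $5,585.59 × 0.0389 = $217.28
Pre-tax total = $152.15 + $217.28 = $369.43
Taxable wages = $5,585.59 − $369.43 = $5,216.16
Federal tax withheld: $5,216.16 × 0.2652 = $1,383.33
SDI: $5,585.59 × 0.0143 = $79.87
Social Security (OASDI): cap not yet reached, full $5,585.59 is subject → $5,585.59 × 0.048 = $268.11
State unemployment insurance (employee share): $5,585.59 × 0.0065 = $36.31
Legal plan premium: $235.18
Total deductions = $152.15 + $217.28 + $1,383.33 + $79.87 + $268.11 + $36.31 + $235.18 = $2,372.23
Net pay = $5,585.59 − $2,372.23 = $3,213.36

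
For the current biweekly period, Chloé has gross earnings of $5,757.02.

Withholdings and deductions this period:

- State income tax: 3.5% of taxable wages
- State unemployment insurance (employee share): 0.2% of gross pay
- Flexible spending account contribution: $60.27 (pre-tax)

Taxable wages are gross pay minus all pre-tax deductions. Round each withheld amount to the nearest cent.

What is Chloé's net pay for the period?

$5,485.85

Flexible spending account contribution: $60.27
Taxable wages = $5,757.02 − $60.27 = $5,696.75
State income tax: $5,696.75 × 0.035 = $199.39
State unemployment insurance (employee share): $5,757.02 × 0.002 = $11.51
Total deductions = $60.27 + $199.39 + $11.51 = $271.17
Net pay = $5,757.02 − $271.17 = $5,485.85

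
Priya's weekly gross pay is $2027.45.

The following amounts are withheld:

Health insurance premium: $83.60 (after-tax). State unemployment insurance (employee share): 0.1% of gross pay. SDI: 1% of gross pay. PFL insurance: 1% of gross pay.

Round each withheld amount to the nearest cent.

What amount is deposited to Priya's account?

$1901.28

PFL insurance: $2027.45 × 0.01 = $20.27
State unemployment insurance (employee share): $2027.45 × 0.001 = $2.03
SDI: $2027.45 × 0.01 = $20.27
Health insurance premium: $83.60
Total deductions = $20.27 + $2.03 + $20.27 + $83.60 = $126.17
Net pay = $2027.45 − $126.17 = $1901.28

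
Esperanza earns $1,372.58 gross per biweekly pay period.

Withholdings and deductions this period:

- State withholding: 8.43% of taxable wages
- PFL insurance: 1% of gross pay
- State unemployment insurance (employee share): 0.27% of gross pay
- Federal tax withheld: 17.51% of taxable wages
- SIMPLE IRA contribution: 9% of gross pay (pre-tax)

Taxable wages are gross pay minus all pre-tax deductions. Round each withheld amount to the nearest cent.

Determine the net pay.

SIMPLE IRA contribution: $1,372.58 × 0.09 = $123.53
Taxable wages = $1,372.58 − $123.53 = $1,249.05
Federal tax withheld: $1,249.05 × 0.1751 = $218.71
State withholding: $1,249.05 × 0.0843 = $105.29
State unemployment insurance (employee share): $1,372.58 × 0.0027 = $3.71
PFL insurance: $1,372.58 × 0.01 = $13.73
Total deductions = $123.53 + $218.71 + $105.29 + $3.71 + $13.73 = $464.97
Net pay = $1,372.58 − $464.97 = $907.61

$907.61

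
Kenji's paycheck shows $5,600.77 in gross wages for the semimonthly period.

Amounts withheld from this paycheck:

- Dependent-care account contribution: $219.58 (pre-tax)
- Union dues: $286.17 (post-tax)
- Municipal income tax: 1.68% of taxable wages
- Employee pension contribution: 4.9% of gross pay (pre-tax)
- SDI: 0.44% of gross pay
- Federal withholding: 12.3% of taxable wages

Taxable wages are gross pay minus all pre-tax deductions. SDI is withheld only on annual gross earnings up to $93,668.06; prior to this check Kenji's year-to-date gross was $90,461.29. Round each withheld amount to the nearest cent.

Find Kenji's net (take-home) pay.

$4,092.55

Dependent-care account contribution: $219.58
Employee pension contribution: $5,600.77 × 0.049 = $274.44
Pre-tax total = $219.58 + $274.44 = $494.02
Taxable wages = $5,600.77 − $494.02 = $5,106.75
Federal withholding: $5,106.75 × 0.123 = $628.13
Municipal income tax: $5,106.75 × 0.0168 = $85.79
SDI: only $93,668.06 − $90,461.29 = $3,206.77 of this check is subject → $3,206.77 × 0.0044 = $14.11
Union dues: $286.17
Total deductions = $219.58 + $274.44 + $628.13 + $85.79 + $14.11 + $286.17 = $1,508.22
Net pay = $5,600.77 − $1,508.22 = $4,092.55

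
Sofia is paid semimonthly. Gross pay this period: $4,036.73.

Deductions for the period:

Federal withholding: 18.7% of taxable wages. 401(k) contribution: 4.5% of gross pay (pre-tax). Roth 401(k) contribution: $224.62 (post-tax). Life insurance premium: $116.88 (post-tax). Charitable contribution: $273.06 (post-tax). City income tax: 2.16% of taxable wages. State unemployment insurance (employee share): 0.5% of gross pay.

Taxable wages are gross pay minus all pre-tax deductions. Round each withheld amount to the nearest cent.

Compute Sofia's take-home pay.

$2,416.17

401(k) contribution: $4,036.73 × 0.045 = $181.65
Taxable wages = $4,036.73 − $181.65 = $3,855.08
City income tax: $3,855.08 × 0.0216 = $83.27
Federal withholding: $3,855.08 × 0.187 = $720.90
State unemployment insurance (employee share): $4,036.73 × 0.005 = $20.18
Roth 401(k) contribution: $224.62
Life insurance premium: $116.88
Charitable contribution: $273.06
Total deductions = $181.65 + $83.27 + $720.90 + $20.18 + $224.62 + $116.88 + $273.06 = $1,620.56
Net pay = $4,036.73 − $1,620.56 = $2,416.17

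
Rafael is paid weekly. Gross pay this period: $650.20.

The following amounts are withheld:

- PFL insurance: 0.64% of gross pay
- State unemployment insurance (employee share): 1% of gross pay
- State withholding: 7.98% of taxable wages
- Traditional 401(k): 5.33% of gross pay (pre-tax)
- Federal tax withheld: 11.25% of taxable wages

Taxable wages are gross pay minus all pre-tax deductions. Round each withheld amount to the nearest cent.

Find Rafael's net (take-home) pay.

Traditional 401(k): $650.20 × 0.0533 = $34.66
Taxable wages = $650.20 − $34.66 = $615.54
State withholding: $615.54 × 0.0798 = $49.12
Federal tax withheld: $615.54 × 0.1125 = $69.25
PFL insurance: $650.20 × 0.0064 = $4.16
State unemployment insurance (employee share): $650.20 × 0.01 = $6.50
Total deductions = $34.66 + $49.12 + $69.25 + $4.16 + $6.50 = $163.69
Net pay = $650.20 − $163.69 = $486.51

$486.51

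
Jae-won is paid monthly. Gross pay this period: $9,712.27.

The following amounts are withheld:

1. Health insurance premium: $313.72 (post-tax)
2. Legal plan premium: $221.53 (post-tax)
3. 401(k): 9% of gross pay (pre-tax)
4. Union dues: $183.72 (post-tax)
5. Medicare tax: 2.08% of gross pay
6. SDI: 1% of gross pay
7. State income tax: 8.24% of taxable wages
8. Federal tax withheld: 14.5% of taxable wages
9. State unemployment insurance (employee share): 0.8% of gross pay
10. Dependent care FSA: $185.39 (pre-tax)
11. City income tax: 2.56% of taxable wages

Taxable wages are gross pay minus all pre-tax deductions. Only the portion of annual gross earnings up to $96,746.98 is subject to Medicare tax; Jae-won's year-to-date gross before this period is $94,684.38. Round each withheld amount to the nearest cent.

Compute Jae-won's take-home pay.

$5,526.94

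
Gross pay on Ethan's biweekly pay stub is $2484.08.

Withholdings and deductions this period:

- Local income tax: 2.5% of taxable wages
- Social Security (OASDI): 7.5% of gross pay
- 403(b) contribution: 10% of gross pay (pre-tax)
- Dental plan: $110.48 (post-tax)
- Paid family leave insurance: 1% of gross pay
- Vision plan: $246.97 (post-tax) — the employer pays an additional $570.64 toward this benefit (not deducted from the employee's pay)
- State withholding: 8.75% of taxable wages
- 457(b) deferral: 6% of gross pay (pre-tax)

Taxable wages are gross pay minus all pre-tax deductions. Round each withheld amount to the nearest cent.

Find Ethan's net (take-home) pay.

457(b) deferral: $2484.08 × 0.06 = $149.04
403(b) contribution: $2484.08 × 0.1 = $248.41
Pre-tax total = $149.04 + $248.41 = $397.45
Taxable wages = $2484.08 − $397.45 = $2086.63
State withholding: $2086.63 × 0.0875 = $182.58
Local income tax: $2086.63 × 0.025 = $52.17
Paid family leave insurance: $2484.08 × 0.01 = $24.84
Social Security (OASDI): $2484.08 × 0.075 = $186.31
Dental plan: $110.48
Vision plan: $246.97
(Employer's $570.64 toward vision plan is not withheld from the employee.)
Total deductions = $149.04 + $248.41 + $182.58 + $52.17 + $24.84 + $186.31 + $110.48 + $246.97 = $1200.80
Net pay = $2484.08 − $1200.80 = $1283.28

$1283.28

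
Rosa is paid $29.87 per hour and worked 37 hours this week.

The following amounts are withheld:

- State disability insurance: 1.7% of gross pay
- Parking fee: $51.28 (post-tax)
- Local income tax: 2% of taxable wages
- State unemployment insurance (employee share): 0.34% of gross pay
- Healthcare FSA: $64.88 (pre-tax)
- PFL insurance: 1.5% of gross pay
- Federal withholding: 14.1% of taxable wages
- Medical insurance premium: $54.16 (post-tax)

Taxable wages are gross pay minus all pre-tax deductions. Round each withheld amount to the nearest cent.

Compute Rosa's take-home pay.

Gross pay: 37 × $29.87 = $1,105.19
Healthcare FSA: $64.88
Taxable wages = $1,105.19 − $64.88 = $1,040.31
Federal withholding: $1,040.31 × 0.141 = $146.68
Local income tax: $1,040.31 × 0.02 = $20.81
State disability insurance: $1,105.19 × 0.017 = $18.79
State unemployment insurance (employee share): $1,105.19 × 0.0034 = $3.76
PFL insurance: $1,105.19 × 0.015 = $16.58
Parking fee: $51.28
Medical insurance premium: $54.16
Total deductions = $64.88 + $146.68 + $20.81 + $18.79 + $3.76 + $16.58 + $51.28 + $54.16 = $376.94
Net pay = $1,105.19 − $376.94 = $728.25

$728.25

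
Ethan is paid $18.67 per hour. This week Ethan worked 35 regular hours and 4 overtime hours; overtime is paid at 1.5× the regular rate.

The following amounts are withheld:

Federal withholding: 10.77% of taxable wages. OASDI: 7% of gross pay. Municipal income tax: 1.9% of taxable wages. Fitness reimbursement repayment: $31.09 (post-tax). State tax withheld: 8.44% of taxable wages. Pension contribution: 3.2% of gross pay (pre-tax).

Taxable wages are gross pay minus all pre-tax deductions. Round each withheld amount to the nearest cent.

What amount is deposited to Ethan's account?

Regular pay: 35 × $18.67 = $653.45
Overtime pay: 4 × $18.67 × 1.5 = $112.02
Gross pay = $653.45 + $112.02 = $765.47
Pension contribution: $765.47 × 0.032 = $24.50
Taxable wages = $765.47 − $24.50 = $740.97
State tax withheld: $740.97 × 0.0844 = $62.54
Municipal income tax: $740.97 × 0.019 = $14.08
Federal withholding: $740.97 × 0.1077 = $79.80
OASDI: $765.47 × 0.07 = $53.58
Fitness reimbursement repayment: $31.09
Total deductions = $24.50 + $62.54 + $14.08 + $79.80 + $53.58 + $31.09 = $265.59
Net pay = $765.47 − $265.59 = $499.88

$499.88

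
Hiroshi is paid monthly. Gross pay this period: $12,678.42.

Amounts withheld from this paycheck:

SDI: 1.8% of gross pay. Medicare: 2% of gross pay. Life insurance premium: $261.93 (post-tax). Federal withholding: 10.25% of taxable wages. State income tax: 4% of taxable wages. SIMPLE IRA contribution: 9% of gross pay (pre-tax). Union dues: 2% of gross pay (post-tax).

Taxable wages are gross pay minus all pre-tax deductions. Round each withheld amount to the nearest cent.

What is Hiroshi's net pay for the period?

$8,896.01

SIMPLE IRA contribution: $12,678.42 × 0.09 = $1,141.06
Taxable wages = $12,678.42 − $1,141.06 = $11,537.36
State income tax: $11,537.36 × 0.04 = $461.49
Federal withholding: $11,537.36 × 0.1025 = $1,182.58
Medicare: $12,678.42 × 0.02 = $253.57
SDI: $12,678.42 × 0.018 = $228.21
Union dues: $12,678.42 × 0.02 = $253.57
Life insurance premium: $261.93
Total deductions = $1,141.06 + $461.49 + $1,182.58 + $253.57 + $228.21 + $253.57 + $261.93 = $3,782.41
Net pay = $12,678.42 − $3,782.41 = $8,896.01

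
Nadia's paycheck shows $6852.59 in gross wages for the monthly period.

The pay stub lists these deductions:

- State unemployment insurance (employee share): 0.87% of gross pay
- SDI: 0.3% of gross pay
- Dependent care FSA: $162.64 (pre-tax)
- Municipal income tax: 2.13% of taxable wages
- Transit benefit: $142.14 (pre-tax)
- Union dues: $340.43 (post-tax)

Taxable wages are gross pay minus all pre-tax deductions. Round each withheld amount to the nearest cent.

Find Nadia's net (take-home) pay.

Transit benefit: $142.14
Dependent care FSA: $162.64
Pre-tax total = $142.14 + $162.64 = $304.78
Taxable wages = $6852.59 − $304.78 = $6547.81
Municipal income tax: $6547.81 × 0.0213 = $139.47
SDI: $6852.59 × 0.003 = $20.56
State unemployment insurance (employee share): $6852.59 × 0.0087 = $59.62
Union dues: $340.43
Total deductions = $142.14 + $162.64 + $139.47 + $20.56 + $59.62 + $340.43 = $864.86
Net pay = $6852.59 − $864.86 = $5987.73

$5987.73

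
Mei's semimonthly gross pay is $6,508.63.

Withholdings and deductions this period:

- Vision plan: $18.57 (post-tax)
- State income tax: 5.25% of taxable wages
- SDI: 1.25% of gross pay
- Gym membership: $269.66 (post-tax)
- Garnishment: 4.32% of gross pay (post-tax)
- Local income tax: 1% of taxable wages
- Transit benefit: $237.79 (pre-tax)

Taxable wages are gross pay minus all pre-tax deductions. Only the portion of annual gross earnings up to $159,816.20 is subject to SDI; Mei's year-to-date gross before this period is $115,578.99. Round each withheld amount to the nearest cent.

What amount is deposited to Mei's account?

$5,228.15

Transit benefit: $237.79
Taxable wages = $6,508.63 − $237.79 = $6,270.84
State income tax: $6,270.84 × 0.0525 = $329.22
Local income tax: $6,270.84 × 0.01 = $62.71
SDI: cap not yet reached, full $6,508.63 is subject → $6,508.63 × 0.0125 = $81.36
Gym membership: $269.66
Garnishment: $6,508.63 × 0.0432 = $281.17
Vision plan: $18.57
Total deductions = $237.79 + $329.22 + $62.71 + $81.36 + $269.66 + $281.17 + $18.57 = $1,280.48
Net pay = $6,508.63 − $1,280.48 = $5,228.15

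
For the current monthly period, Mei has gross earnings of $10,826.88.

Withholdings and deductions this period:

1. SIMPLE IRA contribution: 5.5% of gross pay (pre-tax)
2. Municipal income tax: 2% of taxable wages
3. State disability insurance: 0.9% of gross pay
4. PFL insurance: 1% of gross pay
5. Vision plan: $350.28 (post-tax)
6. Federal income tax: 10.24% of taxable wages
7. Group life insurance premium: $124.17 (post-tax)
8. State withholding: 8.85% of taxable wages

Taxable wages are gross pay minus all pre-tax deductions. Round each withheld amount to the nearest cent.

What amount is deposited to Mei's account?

SIMPLE IRA contribution: $10,826.88 × 0.055 = $595.48
Taxable wages = $10,826.88 − $595.48 = $10,231.40
Federal income tax: $10,231.40 × 0.1024 = $1,047.70
Municipal income tax: $10,231.40 × 0.02 = $204.63
State withholding: $10,231.40 × 0.0885 = $905.48
State disability insurance: $10,826.88 × 0.009 = $97.44
PFL insurance: $10,826.88 × 0.01 = $108.27
Group life insurance premium: $124.17
Vision plan: $350.28
Total deductions = $595.48 + $1,047.70 + $204.63 + $905.48 + $97.44 + $108.27 + $124.17 + $350.28 = $3,433.45
Net pay = $10,826.88 − $3,433.45 = $7,393.43

$7,393.43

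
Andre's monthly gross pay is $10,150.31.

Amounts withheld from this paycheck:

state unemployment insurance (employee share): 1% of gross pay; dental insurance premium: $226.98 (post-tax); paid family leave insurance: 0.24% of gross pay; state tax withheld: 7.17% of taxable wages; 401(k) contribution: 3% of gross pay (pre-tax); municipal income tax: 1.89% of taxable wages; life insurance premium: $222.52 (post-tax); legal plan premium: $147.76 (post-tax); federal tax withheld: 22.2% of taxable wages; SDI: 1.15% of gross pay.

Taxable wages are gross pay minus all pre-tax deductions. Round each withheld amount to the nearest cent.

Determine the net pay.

401(k) contribution: $10,150.31 × 0.03 = $304.51
Taxable wages = $10,150.31 − $304.51 = $9,845.80
State tax withheld: $9,845.80 × 0.0717 = $705.94
Municipal income tax: $9,845.80 × 0.0189 = $186.09
Federal tax withheld: $9,845.80 × 0.222 = $2,185.77
SDI: $10,150.31 × 0.0115 = $116.73
State unemployment insurance (employee share): $10,150.31 × 0.01 = $101.50
Paid family leave insurance: $10,150.31 × 0.0024 = $24.36
Legal plan premium: $147.76
Dental insurance premium: $226.98
Life insurance premium: $222.52
Total deductions = $304.51 + $705.94 + $186.09 + $2,185.77 + $116.73 + $101.50 + $24.36 + $147.76 + $226.98 + $222.52 = $4,222.16
Net pay = $10,150.31 − $4,222.16 = $5,928.15

$5,928.15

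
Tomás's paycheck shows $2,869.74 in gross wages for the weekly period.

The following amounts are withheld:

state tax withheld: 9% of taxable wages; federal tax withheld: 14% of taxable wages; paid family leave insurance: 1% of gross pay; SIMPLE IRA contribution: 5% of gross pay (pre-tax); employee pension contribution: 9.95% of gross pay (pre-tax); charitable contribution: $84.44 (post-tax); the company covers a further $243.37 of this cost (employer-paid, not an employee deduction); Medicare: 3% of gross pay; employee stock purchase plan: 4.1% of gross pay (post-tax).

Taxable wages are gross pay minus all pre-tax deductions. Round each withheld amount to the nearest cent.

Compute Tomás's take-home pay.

$1,562.46

SIMPLE IRA contribution: $2,869.74 × 0.05 = $143.49
Employee pension contribution: $2,869.74 × 0.0995 = $285.54
Pre-tax total = $143.49 + $285.54 = $429.03
Taxable wages = $2,869.74 − $429.03 = $2,440.71
Federal tax withheld: $2,440.71 × 0.14 = $341.70
State tax withheld: $2,440.71 × 0.09 = $219.66
Paid family leave insurance: $2,869.74 × 0.01 = $28.70
Medicare: $2,869.74 × 0.03 = $86.09
Employee stock purchase plan: $2,869.74 × 0.041 = $117.66
Charitable contribution: $84.44
(Employer's $243.37 toward charitable contribution is not withheld from the employee.)
Total deductions = $143.49 + $285.54 + $341.70 + $219.66 + $28.70 + $86.09 + $117.66 + $84.44 = $1,307.28
Net pay = $2,869.74 − $1,307.28 = $1,562.46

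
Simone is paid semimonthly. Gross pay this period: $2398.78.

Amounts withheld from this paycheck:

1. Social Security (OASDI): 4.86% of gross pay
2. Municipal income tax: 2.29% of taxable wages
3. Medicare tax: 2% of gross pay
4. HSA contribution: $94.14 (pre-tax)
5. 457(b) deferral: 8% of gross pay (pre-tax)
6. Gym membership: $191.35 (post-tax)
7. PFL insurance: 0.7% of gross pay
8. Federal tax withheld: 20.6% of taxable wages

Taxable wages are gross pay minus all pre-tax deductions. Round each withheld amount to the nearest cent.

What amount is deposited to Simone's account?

$1256.44

457(b) deferral: $2398.78 × 0.08 = $191.90
HSA contribution: $94.14
Pre-tax total = $191.90 + $94.14 = $286.04
Taxable wages = $2398.78 − $286.04 = $2112.74
Municipal income tax: $2112.74 × 0.0229 = $48.38
Federal tax withheld: $2112.74 × 0.206 = $435.22
Medicare tax: $2398.78 × 0.02 = $47.98
Social Security (OASDI): $2398.78 × 0.0486 = $116.58
PFL insurance: $2398.78 × 0.007 = $16.79
Gym membership: $191.35
Total deductions = $191.90 + $94.14 + $48.38 + $435.22 + $47.98 + $116.58 + $16.79 + $191.35 = $1142.34
Net pay = $2398.78 − $1142.34 = $1256.44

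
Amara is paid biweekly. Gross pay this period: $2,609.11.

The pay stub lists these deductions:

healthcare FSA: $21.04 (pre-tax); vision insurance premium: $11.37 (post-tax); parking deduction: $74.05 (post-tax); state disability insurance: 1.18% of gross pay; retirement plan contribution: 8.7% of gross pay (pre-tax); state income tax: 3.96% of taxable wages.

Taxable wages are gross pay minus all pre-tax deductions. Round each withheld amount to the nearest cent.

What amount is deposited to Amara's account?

Retirement plan contribution: $2,609.11 × 0.087 = $226.99
Healthcare FSA: $21.04
Pre-tax total = $226.99 + $21.04 = $248.03
Taxable wages = $2,609.11 − $248.03 = $2,361.08
State income tax: $2,361.08 × 0.0396 = $93.50
State disability insurance: $2,609.11 × 0.0118 = $30.79
Vision insurance premium: $11.37
Parking deduction: $74.05
Total deductions = $226.99 + $21.04 + $93.50 + $30.79 + $11.37 + $74.05 = $457.74
Net pay = $2,609.11 − $457.74 = $2,151.37

$2,151.37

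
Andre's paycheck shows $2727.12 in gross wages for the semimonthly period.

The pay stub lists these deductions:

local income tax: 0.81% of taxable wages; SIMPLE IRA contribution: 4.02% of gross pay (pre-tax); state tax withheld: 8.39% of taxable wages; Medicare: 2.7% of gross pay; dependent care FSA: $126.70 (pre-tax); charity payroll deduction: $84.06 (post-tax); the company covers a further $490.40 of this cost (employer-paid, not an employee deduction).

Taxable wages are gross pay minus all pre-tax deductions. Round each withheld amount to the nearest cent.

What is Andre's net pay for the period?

SIMPLE IRA contribution: $2727.12 × 0.0402 = $109.63
Dependent care FSA: $126.70
Pre-tax total = $109.63 + $126.70 = $236.33
Taxable wages = $2727.12 − $236.33 = $2490.79
Local income tax: $2490.79 × 0.0081 = $20.18
State tax withheld: $2490.79 × 0.0839 = $208.98
Medicare: $2727.12 × 0.027 = $73.63
Charity payroll deduction: $84.06
(Employer's $490.40 toward charity payroll deduction is not withheld from the employee.)
Total deductions = $109.63 + $126.70 + $20.18 + $208.98 + $73.63 + $84.06 = $623.18
Net pay = $2727.12 − $623.18 = $2103.94

$2103.94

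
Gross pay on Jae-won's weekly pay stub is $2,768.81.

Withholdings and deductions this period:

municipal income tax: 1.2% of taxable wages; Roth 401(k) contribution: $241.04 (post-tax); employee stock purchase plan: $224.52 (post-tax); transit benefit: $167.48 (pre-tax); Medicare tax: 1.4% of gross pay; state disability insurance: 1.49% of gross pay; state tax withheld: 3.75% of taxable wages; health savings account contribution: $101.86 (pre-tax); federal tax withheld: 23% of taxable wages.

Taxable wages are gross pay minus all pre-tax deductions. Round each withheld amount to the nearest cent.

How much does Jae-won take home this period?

$1,255.29

Health savings account contribution: $101.86
Transit benefit: $167.48
Pre-tax total = $101.86 + $167.48 = $269.34
Taxable wages = $2,768.81 − $269.34 = $2,499.47
State tax withheld: $2,499.47 × 0.0375 = $93.73
Federal tax withheld: $2,499.47 × 0.23 = $574.88
Municipal income tax: $2,499.47 × 0.012 = $29.99
Medicare tax: $2,768.81 × 0.014 = $38.76
State disability insurance: $2,768.81 × 0.0149 = $41.26
Employee stock purchase plan: $224.52
Roth 401(k) contribution: $241.04
Total deductions = $101.86 + $167.48 + $93.73 + $574.88 + $29.99 + $38.76 + $41.26 + $224.52 + $241.04 = $1,513.52
Net pay = $2,768.81 − $1,513.52 = $1,255.29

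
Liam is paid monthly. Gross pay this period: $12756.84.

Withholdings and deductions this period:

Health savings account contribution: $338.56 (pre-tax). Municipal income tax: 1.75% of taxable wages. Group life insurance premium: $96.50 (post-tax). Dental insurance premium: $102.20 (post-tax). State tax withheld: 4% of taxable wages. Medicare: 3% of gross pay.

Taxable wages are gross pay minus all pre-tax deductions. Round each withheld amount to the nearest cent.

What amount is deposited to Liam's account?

Health savings account contribution: $338.56
Taxable wages = $12756.84 − $338.56 = $12418.28
State tax withheld: $12418.28 × 0.04 = $496.73
Municipal income tax: $12418.28 × 0.0175 = $217.32
Medicare: $12756.84 × 0.03 = $382.71
Group life insurance premium: $96.50
Dental insurance premium: $102.20
Total deductions = $338.56 + $496.73 + $217.32 + $382.71 + $96.50 + $102.20 = $1634.02
Net pay = $12756.84 − $1634.02 = $11122.82

$11122.82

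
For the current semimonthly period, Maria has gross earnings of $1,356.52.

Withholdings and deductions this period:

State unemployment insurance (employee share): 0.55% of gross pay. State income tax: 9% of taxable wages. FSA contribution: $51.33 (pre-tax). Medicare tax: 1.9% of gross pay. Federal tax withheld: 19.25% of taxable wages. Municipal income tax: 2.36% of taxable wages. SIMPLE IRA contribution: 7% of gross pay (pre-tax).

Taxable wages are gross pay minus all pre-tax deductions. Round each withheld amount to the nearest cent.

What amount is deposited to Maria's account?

$806.55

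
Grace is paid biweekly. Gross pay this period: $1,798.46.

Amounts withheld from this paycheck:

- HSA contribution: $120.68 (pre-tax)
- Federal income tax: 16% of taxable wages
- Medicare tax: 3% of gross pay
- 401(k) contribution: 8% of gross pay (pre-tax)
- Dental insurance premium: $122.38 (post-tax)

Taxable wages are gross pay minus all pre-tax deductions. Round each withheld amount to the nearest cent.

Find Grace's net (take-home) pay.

$1,112.15

HSA contribution: $120.68
401(k) contribution: $1,798.46 × 0.08 = $143.88
Pre-tax total = $120.68 + $143.88 = $264.56
Taxable wages = $1,798.46 − $264.56 = $1,533.90
Federal income tax: $1,533.90 × 0.16 = $245.42
Medicare tax: $1,798.46 × 0.03 = $53.95
Dental insurance premium: $122.38
Total deductions = $120.68 + $143.88 + $245.42 + $53.95 + $122.38 = $686.31
Net pay = $1,798.46 − $686.31 = $1,112.15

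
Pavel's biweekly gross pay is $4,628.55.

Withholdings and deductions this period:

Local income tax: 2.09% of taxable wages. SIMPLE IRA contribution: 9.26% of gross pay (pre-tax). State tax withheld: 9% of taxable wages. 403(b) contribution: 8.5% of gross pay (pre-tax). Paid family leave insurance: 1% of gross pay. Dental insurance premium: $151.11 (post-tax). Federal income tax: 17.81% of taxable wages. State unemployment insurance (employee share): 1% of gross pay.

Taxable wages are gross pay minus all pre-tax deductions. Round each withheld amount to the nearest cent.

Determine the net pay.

SIMPLE IRA contribution: $4,628.55 × 0.0926 = $428.60
403(b) contribution: $4,628.55 × 0.085 = $393.43
Pre-tax total = $428.60 + $393.43 = $822.03
Taxable wages = $4,628.55 − $822.03 = $3,806.52
Federal income tax: $3,806.52 × 0.1781 = $677.94
Local income tax: $3,806.52 × 0.0209 = $79.56
State tax withheld: $3,806.52 × 0.09 = $342.59
Paid family leave insurance: $4,628.55 × 0.01 = $46.29
State unemployment insurance (employee share): $4,628.55 × 0.01 = $46.29
Dental insurance premium: $151.11
Total deductions = $428.60 + $393.43 + $677.94 + $79.56 + $342.59 + $46.29 + $46.29 + $151.11 = $2,165.81
Net pay = $4,628.55 − $2,165.81 = $2,462.74

$2,462.74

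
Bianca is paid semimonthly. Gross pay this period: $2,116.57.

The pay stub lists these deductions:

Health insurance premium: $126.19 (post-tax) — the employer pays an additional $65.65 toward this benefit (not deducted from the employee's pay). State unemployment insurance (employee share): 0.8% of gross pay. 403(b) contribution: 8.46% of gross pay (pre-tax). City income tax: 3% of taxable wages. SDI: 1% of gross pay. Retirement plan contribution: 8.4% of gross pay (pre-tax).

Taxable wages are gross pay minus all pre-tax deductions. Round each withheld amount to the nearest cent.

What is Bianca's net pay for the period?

Retirement plan contribution: $2,116.57 × 0.084 = $177.79
403(b) contribution: $2,116.57 × 0.0846 = $179.06
Pre-tax total = $177.79 + $179.06 = $356.85
Taxable wages = $2,116.57 − $356.85 = $1,759.72
City income tax: $1,759.72 × 0.03 = $52.79
State unemployment insurance (employee share): $2,116.57 × 0.008 = $16.93
SDI: $2,116.57 × 0.01 = $21.17
Health insurance premium: $126.19
(Employer's $65.65 toward health insurance premium is not withheld from the employee.)
Total deductions = $177.79 + $179.06 + $52.79 + $16.93 + $21.17 + $126.19 = $573.93
Net pay = $2,116.57 − $573.93 = $1,542.64

$1,542.64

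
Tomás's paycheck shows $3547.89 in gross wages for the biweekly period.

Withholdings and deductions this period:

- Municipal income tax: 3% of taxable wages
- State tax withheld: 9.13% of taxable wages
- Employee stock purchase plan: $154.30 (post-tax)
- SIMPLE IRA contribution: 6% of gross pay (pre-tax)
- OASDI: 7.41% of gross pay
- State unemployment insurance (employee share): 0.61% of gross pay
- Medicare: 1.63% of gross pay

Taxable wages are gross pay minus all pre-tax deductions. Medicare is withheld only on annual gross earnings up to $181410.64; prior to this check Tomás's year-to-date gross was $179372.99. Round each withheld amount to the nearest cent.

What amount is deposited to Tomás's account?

$2458.43

SIMPLE IRA contribution: $3547.89 × 0.06 = $212.87
Taxable wages = $3547.89 − $212.87 = $3335.02
Municipal income tax: $3335.02 × 0.03 = $100.05
State tax withheld: $3335.02 × 0.0913 = $304.49
OASDI: $3547.89 × 0.0741 = $262.90
State unemployment insurance (employee share): $3547.89 × 0.0061 = $21.64
Medicare: only $181410.64 − $179372.99 = $2037.65 of this check is subject → $2037.65 × 0.0163 = $33.21
Employee stock purchase plan: $154.30
Total deductions = $212.87 + $100.05 + $304.49 + $262.90 + $21.64 + $33.21 + $154.30 = $1089.46
Net pay = $3547.89 − $1089.46 = $2458.43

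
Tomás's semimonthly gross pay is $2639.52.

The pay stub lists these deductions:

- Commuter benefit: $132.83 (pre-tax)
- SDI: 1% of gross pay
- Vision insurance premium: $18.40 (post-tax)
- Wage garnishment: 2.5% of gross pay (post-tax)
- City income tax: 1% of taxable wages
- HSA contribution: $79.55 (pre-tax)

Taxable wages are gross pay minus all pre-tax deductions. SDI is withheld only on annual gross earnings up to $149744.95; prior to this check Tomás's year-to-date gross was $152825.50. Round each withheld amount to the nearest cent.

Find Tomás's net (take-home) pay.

HSA contribution: $79.55
Commuter benefit: $132.83
Pre-tax total = $79.55 + $132.83 = $212.38
Taxable wages = $2639.52 − $212.38 = $2427.14
City income tax: $2427.14 × 0.01 = $24.27
SDI: annual cap $149744.95 already reached (YTD $152825.50), so $0.00
Wage garnishment: $2639.52 × 0.025 = $65.99
Vision insurance premium: $18.40
Total deductions = $79.55 + $132.83 + $24.27 + $0.00 + $65.99 + $18.40 = $321.04
Net pay = $2639.52 − $321.04 = $2318.48

$2318.48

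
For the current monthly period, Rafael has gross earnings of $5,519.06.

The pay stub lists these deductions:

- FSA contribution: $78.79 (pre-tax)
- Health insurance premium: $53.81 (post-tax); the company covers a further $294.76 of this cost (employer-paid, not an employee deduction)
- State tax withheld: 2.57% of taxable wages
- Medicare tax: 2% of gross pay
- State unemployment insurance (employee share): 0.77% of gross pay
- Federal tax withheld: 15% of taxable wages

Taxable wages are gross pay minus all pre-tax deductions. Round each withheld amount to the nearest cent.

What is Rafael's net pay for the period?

$4,277.73

FSA contribution: $78.79
Taxable wages = $5,519.06 − $78.79 = $5,440.27
Federal tax withheld: $5,440.27 × 0.15 = $816.04
State tax withheld: $5,440.27 × 0.0257 = $139.81
Medicare tax: $5,519.06 × 0.02 = $110.38
State unemployment insurance (employee share): $5,519.06 × 0.0077 = $42.50
Health insurance premium: $53.81
(Employer's $294.76 toward health insurance premium is not withheld from the employee.)
Total deductions = $78.79 + $816.04 + $139.81 + $110.38 + $42.50 + $53.81 = $1,241.33
Net pay = $5,519.06 − $1,241.33 = $4,277.73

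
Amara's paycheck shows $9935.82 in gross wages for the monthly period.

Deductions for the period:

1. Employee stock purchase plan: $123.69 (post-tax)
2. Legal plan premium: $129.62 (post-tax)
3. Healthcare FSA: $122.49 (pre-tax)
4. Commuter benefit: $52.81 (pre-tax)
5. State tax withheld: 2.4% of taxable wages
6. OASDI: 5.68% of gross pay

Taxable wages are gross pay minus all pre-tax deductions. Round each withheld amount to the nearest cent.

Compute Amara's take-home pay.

$8708.61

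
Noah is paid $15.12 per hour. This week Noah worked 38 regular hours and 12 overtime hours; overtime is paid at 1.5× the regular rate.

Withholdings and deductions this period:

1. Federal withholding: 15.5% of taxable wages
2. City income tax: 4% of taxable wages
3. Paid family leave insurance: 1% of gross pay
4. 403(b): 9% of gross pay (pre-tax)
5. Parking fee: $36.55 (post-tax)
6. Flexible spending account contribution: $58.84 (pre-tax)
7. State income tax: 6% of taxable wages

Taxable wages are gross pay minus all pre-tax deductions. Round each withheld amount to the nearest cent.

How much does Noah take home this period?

Regular pay: 38 × $15.12 = $574.56
Overtime pay: 12 × $15.12 × 1.5 = $272.16
Gross pay = $574.56 + $272.16 = $846.72
Flexible spending account contribution: $58.84
403(b): $846.72 × 0.09 = $76.20
Pre-tax total = $58.84 + $76.20 = $135.04
Taxable wages = $846.72 − $135.04 = $711.68
State income tax: $711.68 × 0.06 = $42.70
Federal withholding: $711.68 × 0.155 = $110.31
City income tax: $711.68 × 0.04 = $28.47
Paid family leave insurance: $846.72 × 0.01 = $8.47
Parking fee: $36.55
Total deductions = $58.84 + $76.20 + $42.70 + $110.31 + $28.47 + $8.47 + $36.55 = $361.54
Net pay = $846.72 − $361.54 = $485.18

$485.18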